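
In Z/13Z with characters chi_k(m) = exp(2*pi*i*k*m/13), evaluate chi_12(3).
chi_12(3) = zeta_13^36 = exp(-6*I*pi/13)

Reasoning: chi_12(3) = zeta_13^(12*3) = zeta_13^36. Since zeta_13^13 = 1, this equals zeta_13^10 = exp(2*pi*i*10/13) = exp(-6*I*pi/13).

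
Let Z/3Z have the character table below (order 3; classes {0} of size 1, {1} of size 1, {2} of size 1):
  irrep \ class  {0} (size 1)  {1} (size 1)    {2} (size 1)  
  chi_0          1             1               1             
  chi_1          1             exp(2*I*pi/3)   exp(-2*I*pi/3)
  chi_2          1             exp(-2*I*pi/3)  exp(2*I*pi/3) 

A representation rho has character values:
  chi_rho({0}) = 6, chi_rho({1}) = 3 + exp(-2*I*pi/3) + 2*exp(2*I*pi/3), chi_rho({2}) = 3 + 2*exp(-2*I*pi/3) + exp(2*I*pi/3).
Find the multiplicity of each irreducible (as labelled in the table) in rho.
Multiplicities: chi_0: 3, chi_1: 2, chi_2: 1.

Proof sketch: Use <chi_rho, chi> = (1/|G|) sum_C |C| * chi_rho(C) * conj(chi(C)) with |G| = 3 for each irreducible chi in the table:
  <chi_rho, chi_0> = (1/3)[1*(6)*conj(1) + 1*(3 + exp(-2*I*pi/3) + 2*exp(2*I*pi/3))*conj(1) + 1*(3 + 2*exp(-2*I*pi/3) + exp(2*I*pi/3))*conj(1)]
      = (1/3)[(6) + (3 + exp(-2*I*pi/3) + 2*exp(2*I*pi/3)) + (3 + 2*exp(-2*I*pi/3) + exp(2*I*pi/3))] = 9/3 = 3
  <chi_rho, chi_1> = (1/3)[1*(6)*conj(1) + 1*(3 + exp(-2*I*pi/3) + 2*exp(2*I*pi/3))*conj(exp(2*I*pi/3)) + 1*(3 + 2*exp(-2*I*pi/3) + exp(2*I*pi/3))*conj(exp(-2*I*pi/3))]
      = (1/3)[(6) + (2 + 3*exp(-2*I*pi/3) + exp(2*I*pi/3)) + (2 + exp(-2*I*pi/3) + 3*exp(2*I*pi/3))] = 6/3 = 2
  <chi_rho, chi_2> = (1/3)[1*(6)*conj(1) + 1*(3 + exp(-2*I*pi/3) + 2*exp(2*I*pi/3))*conj(exp(-2*I*pi/3)) + 1*(3 + 2*exp(-2*I*pi/3) + exp(2*I*pi/3))*conj(exp(2*I*pi/3))]
      = (1/3)[(6) + (1 + 2*exp(-2*I*pi/3) + 3*exp(2*I*pi/3)) + (1 + 3*exp(-2*I*pi/3) + 2*exp(2*I*pi/3))] = 3/3 = 1
(Exp terms are combined using exp(i*s)*conj(exp(i*t)) = exp(i*(s-t)), and sums of them are collapsed using the identity that for every m > 1 the m distinct m-th roots of unity sum to 0, e.g. 1 + exp(2*I*pi/3) + exp(-2*I*pi/3) = 0.)
Dimension check: dim(rho) = sum (mult * dim) = 3*1 + 2*1 + 1*1 = 6 = chi_rho(e) = 6.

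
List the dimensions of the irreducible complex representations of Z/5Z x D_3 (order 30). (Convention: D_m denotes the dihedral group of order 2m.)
Dimensions: 1, 1, 1, 1, 1, 1, 1, 1, 1, 1, 2, 2, 2, 2, 2

Reasoning: There are 15 irreducibles (= number of conjugacy classes). Their dimensions d_i satisfy sum d_i^2 = |G| = 30: 1 + 1 + 1 + 1 + 1 + 1 + 1 + 1 + 1 + 1 + 4 + 4 + 4 + 4 + 4 = 30. (For the product with Z/5Z: each of the 5 1-dim characters of Z/5Z tensors with each irrep of D_3, giving 5 copies of each D_3-dimension.)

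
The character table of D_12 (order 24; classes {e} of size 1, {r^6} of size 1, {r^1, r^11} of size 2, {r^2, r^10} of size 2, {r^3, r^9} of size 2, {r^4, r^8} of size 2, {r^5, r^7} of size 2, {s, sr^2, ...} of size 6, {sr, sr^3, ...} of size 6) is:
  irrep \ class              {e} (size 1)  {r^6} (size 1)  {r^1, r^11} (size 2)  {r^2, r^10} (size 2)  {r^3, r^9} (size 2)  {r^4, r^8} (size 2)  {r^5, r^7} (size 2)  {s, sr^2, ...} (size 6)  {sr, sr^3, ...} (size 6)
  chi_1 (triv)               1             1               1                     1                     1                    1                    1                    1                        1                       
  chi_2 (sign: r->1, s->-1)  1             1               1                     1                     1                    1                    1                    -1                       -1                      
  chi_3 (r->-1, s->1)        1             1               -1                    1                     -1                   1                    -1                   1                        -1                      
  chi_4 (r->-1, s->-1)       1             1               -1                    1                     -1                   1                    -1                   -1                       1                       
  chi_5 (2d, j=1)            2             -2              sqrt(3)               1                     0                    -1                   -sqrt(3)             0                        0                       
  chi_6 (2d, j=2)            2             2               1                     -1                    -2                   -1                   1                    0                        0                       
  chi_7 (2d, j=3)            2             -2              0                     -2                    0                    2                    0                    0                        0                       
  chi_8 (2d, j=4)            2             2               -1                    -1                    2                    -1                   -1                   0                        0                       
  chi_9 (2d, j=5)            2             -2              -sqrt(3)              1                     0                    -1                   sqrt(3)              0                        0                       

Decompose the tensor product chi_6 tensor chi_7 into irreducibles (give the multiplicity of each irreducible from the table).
chi_6 tensor chi_7 = chi_5 + chi_9 (all other irreducibles have multiplicity 0).

Working: The character of a tensor product is the pointwise product (chi_6 * chi_7)(C) = chi_6(C) * chi_7(C):
  {e}: (2)*(2), {r^6}: (2)*(-2), {r^1, r^11}: (1)*(0), {r^2, r^10}: (-1)*(-2), {r^3, r^9}: (-2)*(0), {r^4, r^8}: (-1)*(2), {r^5, r^7}: (1)*(0), {s, sr^2, ...}: (0)*(0), {sr, sr^3, ...}: (0)*(0)
so (chi_6 * chi_7) takes values
  {e} -> 4, {r^6} -> -4, {r^1, r^11} -> 0, {r^2, r^10} -> 2, {r^3, r^9} -> 0, {r^4, r^8} -> -2, {r^5, r^7} -> 0, {s, sr^2, ...} -> 0, {sr, sr^3, ...} -> 0.
Now take the inner product of this character with each irreducible chi from the table, <chi_6*chi_7, chi> = (1/24) sum_C |C| (chi_6*chi_7)(C) conj(chi(C)):
  <chi_6*chi_7, chi_1> = (1/24)[1*(4)*conj(1) + 1*(-4)*conj(1) + 2*(0)*conj(1) + 2*(2)*conj(1) + 2*(0)*conj(1) + 2*(-2)*conj(1) + 2*(0)*conj(1) + 6*(0)*conj(1) + 6*(0)*conj(1)]
      = (1/24)[(4) + (-4) + (0) + (4) + (0) + (-4) + (0) + (0) + (0)] = 0/24 = 0
  <chi_6*chi_7, chi_2> = (1/24)[1*(4)*conj(1) + 1*(-4)*conj(1) + 2*(0)*conj(1) + 2*(2)*conj(1) + 2*(0)*conj(1) + 2*(-2)*conj(1) + 2*(0)*conj(1) + 6*(0)*conj(-1) + 6*(0)*conj(-1)]
      = (1/24)[(4) + (-4) + (0) + (4) + (0) + (-4) + (0) + (0) + (0)] = 0/24 = 0
  <chi_6*chi_7, chi_3> = (1/24)[1*(4)*conj(1) + 1*(-4)*conj(1) + 2*(0)*conj(-1) + 2*(2)*conj(1) + 2*(0)*conj(-1) + 2*(-2)*conj(1) + 2*(0)*conj(-1) + 6*(0)*conj(1) + 6*(0)*conj(-1)]
      = (1/24)[(4) + (-4) + (0) + (4) + (0) + (-4) + (0) + (0) + (0)] = 0/24 = 0
  <chi_6*chi_7, chi_4> = (1/24)[1*(4)*conj(1) + 1*(-4)*conj(1) + 2*(0)*conj(-1) + 2*(2)*conj(1) + 2*(0)*conj(-1) + 2*(-2)*conj(1) + 2*(0)*conj(-1) + 6*(0)*conj(-1) + 6*(0)*conj(1)]
      = (1/24)[(4) + (-4) + (0) + (4) + (0) + (-4) + (0) + (0) + (0)] = 0/24 = 0
  <chi_6*chi_7, chi_5> = (1/24)[1*(4)*conj(2) + 1*(-4)*conj(-2) + 2*(0)*conj(sqrt(3)) + 2*(2)*conj(1) + 2*(0)*conj(0) + 2*(-2)*conj(-1) + 2*(0)*conj(-sqrt(3)) + 6*(0)*conj(0) + 6*(0)*conj(0)]
      = (1/24)[(8) + (8) + (0) + (4) + (0) + (4) + (0) + (0) + (0)] = 24/24 = 1
  <chi_6*chi_7, chi_6> = (1/24)[1*(4)*conj(2) + 1*(-4)*conj(2) + 2*(0)*conj(1) + 2*(2)*conj(-1) + 2*(0)*conj(-2) + 2*(-2)*conj(-1) + 2*(0)*conj(1) + 6*(0)*conj(0) + 6*(0)*conj(0)]
      = (1/24)[(8) + (-8) + (0) + (-4) + (0) + (4) + (0) + (0) + (0)] = 0/24 = 0
  <chi_6*chi_7, chi_7> = (1/24)[1*(4)*conj(2) + 1*(-4)*conj(-2) + 2*(0)*conj(0) + 2*(2)*conj(-2) + 2*(0)*conj(0) + 2*(-2)*conj(2) + 2*(0)*conj(0) + 6*(0)*conj(0) + 6*(0)*conj(0)]
      = (1/24)[(8) + (8) + (0) + (-8) + (0) + (-8) + (0) + (0) + (0)] = 0/24 = 0
  <chi_6*chi_7, chi_8> = (1/24)[1*(4)*conj(2) + 1*(-4)*conj(2) + 2*(0)*conj(-1) + 2*(2)*conj(-1) + 2*(0)*conj(2) + 2*(-2)*conj(-1) + 2*(0)*conj(-1) + 6*(0)*conj(0) + 6*(0)*conj(0)]
      = (1/24)[(8) + (-8) + (0) + (-4) + (0) + (4) + (0) + (0) + (0)] = 0/24 = 0
  <chi_6*chi_7, chi_9> = (1/24)[1*(4)*conj(2) + 1*(-4)*conj(-2) + 2*(0)*conj(-sqrt(3)) + 2*(2)*conj(1) + 2*(0)*conj(0) + 2*(-2)*conj(-1) + 2*(0)*conj(sqrt(3)) + 6*(0)*conj(0) + 6*(0)*conj(0)]
      = (1/24)[(8) + (8) + (0) + (4) + (0) + (4) + (0) + (0) + (0)] = 24/24 = 1
Hence the multiplicities are chi_5: 1, chi_9: 1. Dimension check: dim(chi_6)*dim(chi_7) = 2*2 = 4 and sum (mult * dim) = 1*2 + 1*2 = 4.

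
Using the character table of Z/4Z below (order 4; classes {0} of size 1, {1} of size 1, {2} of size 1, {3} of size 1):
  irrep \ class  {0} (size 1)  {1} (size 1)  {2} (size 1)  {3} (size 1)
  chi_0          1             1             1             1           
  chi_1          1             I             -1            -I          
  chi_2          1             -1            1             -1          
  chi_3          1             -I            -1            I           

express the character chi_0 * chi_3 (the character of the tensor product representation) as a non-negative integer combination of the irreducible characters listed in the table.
chi_0 tensor chi_3 = chi_3 (all other irreducibles have multiplicity 0).

Reasoning: The character of a tensor product is the pointwise product (chi_0 * chi_3)(C) = chi_0(C) * chi_3(C):
  {0}: (1)*(1), {1}: (1)*(-I), {2}: (1)*(-1), {3}: (1)*(I)
so (chi_0 * chi_3) takes values
  {0} -> 1, {1} -> -I, {2} -> -1, {3} -> I.
Now take the inner product of this character with each irreducible chi from the table, <chi_0*chi_3, chi> = (1/4) sum_C |C| (chi_0*chi_3)(C) conj(chi(C)):
  <chi_0*chi_3, chi_0> = (1/4)[1*(1)*conj(1) + 1*(-I)*conj(1) + 1*(-1)*conj(1) + 1*(I)*conj(1)]
      = (1/4)[(1) + (-I) + (-1) + (I)] = 0/4 = 0
  <chi_0*chi_3, chi_1> = (1/4)[1*(1)*conj(1) + 1*(-I)*conj(I) + 1*(-1)*conj(-1) + 1*(I)*conj(-I)]
      = (1/4)[(1) + (-1) + (1) + (-1)] = 0/4 = 0
  <chi_0*chi_3, chi_2> = (1/4)[1*(1)*conj(1) + 1*(-I)*conj(-1) + 1*(-1)*conj(1) + 1*(I)*conj(-1)]
      = (1/4)[(1) + (I) + (-1) + (-I)] = 0/4 = 0
  <chi_0*chi_3, chi_3> = (1/4)[1*(1)*conj(1) + 1*(-I)*conj(-I) + 1*(-1)*conj(-1) + 1*(I)*conj(I)]
      = (1/4)[(1) + (1) + (1) + (1)] = 4/4 = 1
(Exp terms are combined using exp(i*s)*conj(exp(i*t)) = exp(i*(s-t)), and sums of them are collapsed using the identity that for every m > 1 the m distinct m-th roots of unity sum to 0, e.g. 1 + exp(2*I*pi/3) + exp(-2*I*pi/3) = 0.)
Hence the multiplicities are chi_3: 1. Dimension check: dim(chi_0)*dim(chi_3) = 1*1 = 1 and sum (mult * dim) = 1*1 = 1.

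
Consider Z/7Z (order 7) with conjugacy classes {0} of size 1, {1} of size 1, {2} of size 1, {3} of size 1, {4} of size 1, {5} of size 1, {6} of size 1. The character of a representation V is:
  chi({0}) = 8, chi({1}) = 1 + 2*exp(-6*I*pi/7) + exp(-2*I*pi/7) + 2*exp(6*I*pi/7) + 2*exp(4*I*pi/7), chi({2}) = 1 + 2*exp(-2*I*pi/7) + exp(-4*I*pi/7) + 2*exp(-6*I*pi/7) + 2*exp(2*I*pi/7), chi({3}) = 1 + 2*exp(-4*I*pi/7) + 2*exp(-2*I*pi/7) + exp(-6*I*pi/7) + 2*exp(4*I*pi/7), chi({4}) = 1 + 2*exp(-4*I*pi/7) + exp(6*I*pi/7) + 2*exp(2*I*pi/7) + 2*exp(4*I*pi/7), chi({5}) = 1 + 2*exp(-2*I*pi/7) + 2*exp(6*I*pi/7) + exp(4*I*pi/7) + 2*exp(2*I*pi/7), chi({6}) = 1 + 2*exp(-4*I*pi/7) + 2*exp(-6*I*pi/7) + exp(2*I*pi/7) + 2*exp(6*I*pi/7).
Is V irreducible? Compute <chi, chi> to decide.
Not irreducible (reducible): <chi, chi> = 14 > 1.

Why: <chi, chi> = (1/|G|) sum_C |C| * |chi(C)|^2 = (1/7)[1*|8|^2 + 1*|1 + 2*exp(-6*I*pi/7) + exp(-2*I*pi/7) + 2*exp(6*I*pi/7) + 2*exp(4*I*pi/7)|^2 + 1*|1 + 2*exp(-2*I*pi/7) + exp(-4*I*pi/7) + 2*exp(-6*I*pi/7) + 2*exp(2*I*pi/7)|^2 + 1*|1 + 2*exp(-4*I*pi/7) + 2*exp(-2*I*pi/7) + exp(-6*I*pi/7) + 2*exp(4*I*pi/7)|^2 + 1*|1 + 2*exp(-4*I*pi/7) + exp(6*I*pi/7) + 2*exp(2*I*pi/7) + 2*exp(4*I*pi/7)|^2 + 1*|1 + 2*exp(-2*I*pi/7) + 2*exp(6*I*pi/7) + exp(4*I*pi/7) + 2*exp(2*I*pi/7)|^2 + 1*|1 + 2*exp(-4*I*pi/7) + 2*exp(-6*I*pi/7) + exp(2*I*pi/7) + 2*exp(6*I*pi/7)|^2]
  = (1/7)[(64) + (14 + 8*exp(-4*I*pi/7) + 9*exp(-2*I*pi/7) + 8*exp(-6*I*pi/7) + 8*exp(6*I*pi/7) + 9*exp(2*I*pi/7) + 8*exp(4*I*pi/7)) + (14 + 9*exp(-4*I*pi/7) + 8*exp(-2*I*pi/7) + 8*exp(-6*I*pi/7) + 8*exp(6*I*pi/7) + 8*exp(2*I*pi/7) + 9*exp(4*I*pi/7)) + (14 + 8*exp(-4*I*pi/7) + 8*exp(-2*I*pi/7) + 9*exp(-6*I*pi/7) + 9*exp(6*I*pi/7) + 8*exp(2*I*pi/7) + 8*exp(4*I*pi/7)) + (14 + 8*exp(-4*I*pi/7) + 8*exp(-2*I*pi/7) + 9*exp(-6*I*pi/7) + 9*exp(6*I*pi/7) + 8*exp(2*I*pi/7) + 8*exp(4*I*pi/7)) + (14 + 9*exp(-4*I*pi/7) + 8*exp(-2*I*pi/7) + 8*exp(-6*I*pi/7) + 8*exp(6*I*pi/7) + 8*exp(2*I*pi/7) + 9*exp(4*I*pi/7)) + (14 + 8*exp(-4*I*pi/7) + 9*exp(-2*I*pi/7) + 8*exp(-6*I*pi/7) + 8*exp(6*I*pi/7) + 9*exp(2*I*pi/7) + 8*exp(4*I*pi/7))] = 98/7 = 14.
(Exp terms are combined using exp(i*s)*conj(exp(i*t)) = exp(i*(s-t)), and sums of them are collapsed using the identity that for every m > 1 the m distinct m-th roots of unity sum to 0, e.g. 1 + exp(2*I*pi/3) + exp(-2*I*pi/3) = 0.)
A character is irreducible iff <chi, chi> = 1, so this representation is reducible.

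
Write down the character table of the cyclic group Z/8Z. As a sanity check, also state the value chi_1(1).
Character table of Z/8Z (irreps indexed chi_0,...,chi_7 with chi_k(m) = zeta_8^(k*m), zeta_8 = exp(2*pi*i/8)):
  irrep \ class  {0} (size 1)  {1} (size 1)    {2} (size 1)  {3} (size 1)    {4} (size 1)  {5} (size 1)    {6} (size 1)  {7} (size 1)  
  chi_0          1             1               1             1               1             1               1             1             
  chi_1          1             exp(I*pi/4)     I             exp(3*I*pi/4)   -1            exp(-3*I*pi/4)  -I            exp(-I*pi/4)  
  chi_2          1             I               -1            -I              1             I               -1            -I            
  chi_3          1             exp(3*I*pi/4)   -I            exp(I*pi/4)     -1            exp(-I*pi/4)    I             exp(-3*I*pi/4)
  chi_4          1             -1              1             -1              1             -1              1             -1            
  chi_5          1             exp(-3*I*pi/4)  I             exp(-I*pi/4)    -1            exp(I*pi/4)     -I            exp(3*I*pi/4) 
  chi_6          1             -I              -1            I               1             -I              -1            I             
  chi_7          1             exp(-I*pi/4)    -I            exp(-3*I*pi/4)  -1            exp(3*I*pi/4)   I             exp(I*pi/4)   

Spot check: chi_1(1) = zeta_8^(1*1) = zeta_8^1 = exp(I*pi/4).

Solution. Z/8Z is abelian, so all 8 irreducible complex representations are 1-dimensional. They are given by chi_k(m) = zeta_8^(k*m) for k = 0,...,7. Row orthogonality: sum_m chi_k(m) conj(chi_l(m)) = 8 * [k = l].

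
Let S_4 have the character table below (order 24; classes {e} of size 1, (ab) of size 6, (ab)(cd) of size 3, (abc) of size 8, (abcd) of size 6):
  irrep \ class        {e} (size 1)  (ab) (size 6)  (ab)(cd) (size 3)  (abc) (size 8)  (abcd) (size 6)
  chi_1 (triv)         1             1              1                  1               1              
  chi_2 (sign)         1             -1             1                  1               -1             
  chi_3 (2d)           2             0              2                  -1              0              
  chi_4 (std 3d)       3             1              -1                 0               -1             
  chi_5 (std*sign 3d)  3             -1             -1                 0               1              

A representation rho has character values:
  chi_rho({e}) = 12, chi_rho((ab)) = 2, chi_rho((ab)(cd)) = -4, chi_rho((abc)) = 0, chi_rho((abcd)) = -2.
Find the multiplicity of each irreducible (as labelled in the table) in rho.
Multiplicities: chi_1: 0, chi_2: 0, chi_3: 0, chi_4: 3, chi_5: 1.

Use <chi_rho, chi> = (1/|G|) sum_C |C| * chi_rho(C) * conj(chi(C)) with |G| = 24 for each irreducible chi in the table:
  <chi_rho, chi_1> = (1/24)[1*(12)*conj(1) + 6*(2)*conj(1) + 3*(-4)*conj(1) + 8*(0)*conj(1) + 6*(-2)*conj(1)]
      = (1/24)[(12) + (12) + (-12) + (0) + (-12)] = 0/24 = 0
  <chi_rho, chi_2> = (1/24)[1*(12)*conj(1) + 6*(2)*conj(-1) + 3*(-4)*conj(1) + 8*(0)*conj(1) + 6*(-2)*conj(-1)]
      = (1/24)[(12) + (-12) + (-12) + (0) + (12)] = 0/24 = 0
  <chi_rho, chi_3> = (1/24)[1*(12)*conj(2) + 6*(2)*conj(0) + 3*(-4)*conj(2) + 8*(0)*conj(-1) + 6*(-2)*conj(0)]
      = (1/24)[(24) + (0) + (-24) + (0) + (0)] = 0/24 = 0
  <chi_rho, chi_4> = (1/24)[1*(12)*conj(3) + 6*(2)*conj(1) + 3*(-4)*conj(-1) + 8*(0)*conj(0) + 6*(-2)*conj(-1)]
      = (1/24)[(36) + (12) + (12) + (0) + (12)] = 72/24 = 3
  <chi_rho, chi_5> = (1/24)[1*(12)*conj(3) + 6*(2)*conj(-1) + 3*(-4)*conj(-1) + 8*(0)*conj(0) + 6*(-2)*conj(1)]
      = (1/24)[(36) + (-12) + (12) + (0) + (-12)] = 24/24 = 1
Dimension check: dim(rho) = sum (mult * dim) = 0*1 + 0*1 + 0*2 + 3*3 + 1*3 = 12 = chi_rho(e) = 12.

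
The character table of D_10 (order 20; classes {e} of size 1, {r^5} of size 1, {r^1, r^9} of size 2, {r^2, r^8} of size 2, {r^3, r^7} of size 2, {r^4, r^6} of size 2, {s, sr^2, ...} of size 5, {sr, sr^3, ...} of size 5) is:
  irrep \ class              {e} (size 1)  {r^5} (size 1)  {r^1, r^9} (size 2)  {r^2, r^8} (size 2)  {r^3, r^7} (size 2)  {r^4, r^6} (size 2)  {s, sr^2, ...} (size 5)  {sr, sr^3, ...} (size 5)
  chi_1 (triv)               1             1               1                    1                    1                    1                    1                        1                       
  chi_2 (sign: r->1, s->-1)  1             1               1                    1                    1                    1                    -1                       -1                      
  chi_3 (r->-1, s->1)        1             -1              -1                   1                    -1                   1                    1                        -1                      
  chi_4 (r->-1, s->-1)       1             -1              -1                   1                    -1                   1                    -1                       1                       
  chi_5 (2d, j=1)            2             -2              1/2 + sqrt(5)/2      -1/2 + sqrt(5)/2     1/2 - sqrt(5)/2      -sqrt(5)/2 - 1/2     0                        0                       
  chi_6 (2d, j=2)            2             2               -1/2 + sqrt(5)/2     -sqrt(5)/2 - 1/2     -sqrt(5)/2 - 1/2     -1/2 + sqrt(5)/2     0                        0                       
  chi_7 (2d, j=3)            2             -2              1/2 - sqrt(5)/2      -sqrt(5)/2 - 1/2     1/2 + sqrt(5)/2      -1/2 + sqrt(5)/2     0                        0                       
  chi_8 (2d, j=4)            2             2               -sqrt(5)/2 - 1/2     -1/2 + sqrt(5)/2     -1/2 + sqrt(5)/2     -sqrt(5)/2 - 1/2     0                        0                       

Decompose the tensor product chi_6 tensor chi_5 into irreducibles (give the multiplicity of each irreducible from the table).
chi_6 tensor chi_5 = chi_5 + chi_7 (all other irreducibles have multiplicity 0).

Reasoning: The character of a tensor product is the pointwise product (chi_6 * chi_5)(C) = chi_6(C) * chi_5(C):
  {e}: (2)*(2), {r^5}: (2)*(-2), {r^1, r^9}: (-1/2 + sqrt(5)/2)*(1/2 + sqrt(5)/2), {r^2, r^8}: (-sqrt(5)/2 - 1/2)*(-1/2 + sqrt(5)/2), {r^3, r^7}: (-sqrt(5)/2 - 1/2)*(1/2 - sqrt(5)/2), {r^4, r^6}: (-1/2 + sqrt(5)/2)*(-sqrt(5)/2 - 1/2), {s, sr^2, ...}: (0)*(0), {sr, sr^3, ...}: (0)*(0)
so (chi_6 * chi_5) takes values
  {e} -> 4, {r^5} -> -4, {r^1, r^9} -> 1, {r^2, r^8} -> -1, {r^3, r^7} -> 1, {r^4, r^6} -> -1, {s, sr^2, ...} -> 0, {sr, sr^3, ...} -> 0.
Now take the inner product of this character with each irreducible chi from the table, <chi_6*chi_5, chi> = (1/20) sum_C |C| (chi_6*chi_5)(C) conj(chi(C)):
  <chi_6*chi_5, chi_1> = (1/20)[1*(4)*conj(1) + 1*(-4)*conj(1) + 2*(1)*conj(1) + 2*(-1)*conj(1) + 2*(1)*conj(1) + 2*(-1)*conj(1) + 5*(0)*conj(1) + 5*(0)*conj(1)]
      = (1/20)[(4) + (-4) + (2) + (-2) + (2) + (-2) + (0) + (0)] = 0/20 = 0
  <chi_6*chi_5, chi_2> = (1/20)[1*(4)*conj(1) + 1*(-4)*conj(1) + 2*(1)*conj(1) + 2*(-1)*conj(1) + 2*(1)*conj(1) + 2*(-1)*conj(1) + 5*(0)*conj(-1) + 5*(0)*conj(-1)]
      = (1/20)[(4) + (-4) + (2) + (-2) + (2) + (-2) + (0) + (0)] = 0/20 = 0
  <chi_6*chi_5, chi_3> = (1/20)[1*(4)*conj(1) + 1*(-4)*conj(-1) + 2*(1)*conj(-1) + 2*(-1)*conj(1) + 2*(1)*conj(-1) + 2*(-1)*conj(1) + 5*(0)*conj(1) + 5*(0)*conj(-1)]
      = (1/20)[(4) + (4) + (-2) + (-2) + (-2) + (-2) + (0) + (0)] = 0/20 = 0
  <chi_6*chi_5, chi_4> = (1/20)[1*(4)*conj(1) + 1*(-4)*conj(-1) + 2*(1)*conj(-1) + 2*(-1)*conj(1) + 2*(1)*conj(-1) + 2*(-1)*conj(1) + 5*(0)*conj(-1) + 5*(0)*conj(1)]
      = (1/20)[(4) + (4) + (-2) + (-2) + (-2) + (-2) + (0) + (0)] = 0/20 = 0
  <chi_6*chi_5, chi_5> = (1/20)[1*(4)*conj(2) + 1*(-4)*conj(-2) + 2*(1)*conj(1/2 + sqrt(5)/2) + 2*(-1)*conj(-1/2 + sqrt(5)/2) + 2*(1)*conj(1/2 - sqrt(5)/2) + 2*(-1)*conj(-sqrt(5)/2 - 1/2) + 5*(0)*conj(0) + 5*(0)*conj(0)]
      = (1/20)[(8) + (8) + (1 + sqrt(5)) + (1 - sqrt(5)) + (1 - sqrt(5)) + (1 + sqrt(5)) + (0) + (0)] = 20/20 = 1
  <chi_6*chi_5, chi_6> = (1/20)[1*(4)*conj(2) + 1*(-4)*conj(2) + 2*(1)*conj(-1/2 + sqrt(5)/2) + 2*(-1)*conj(-sqrt(5)/2 - 1/2) + 2*(1)*conj(-sqrt(5)/2 - 1/2) + 2*(-1)*conj(-1/2 + sqrt(5)/2) + 5*(0)*conj(0) + 5*(0)*conj(0)]
      = (1/20)[(8) + (-8) + (-1 + sqrt(5)) + (1 + sqrt(5)) + (-sqrt(5) - 1) + (1 - sqrt(5)) + (0) + (0)] = 0/20 = 0
  <chi_6*chi_5, chi_7> = (1/20)[1*(4)*conj(2) + 1*(-4)*conj(-2) + 2*(1)*conj(1/2 - sqrt(5)/2) + 2*(-1)*conj(-sqrt(5)/2 - 1/2) + 2*(1)*conj(1/2 + sqrt(5)/2) + 2*(-1)*conj(-1/2 + sqrt(5)/2) + 5*(0)*conj(0) + 5*(0)*conj(0)]
      = (1/20)[(8) + (8) + (1 - sqrt(5)) + (1 + sqrt(5)) + (1 + sqrt(5)) + (1 - sqrt(5)) + (0) + (0)] = 20/20 = 1
  <chi_6*chi_5, chi_8> = (1/20)[1*(4)*conj(2) + 1*(-4)*conj(2) + 2*(1)*conj(-sqrt(5)/2 - 1/2) + 2*(-1)*conj(-1/2 + sqrt(5)/2) + 2*(1)*conj(-1/2 + sqrt(5)/2) + 2*(-1)*conj(-sqrt(5)/2 - 1/2) + 5*(0)*conj(0) + 5*(0)*conj(0)]
      = (1/20)[(8) + (-8) + (-sqrt(5) - 1) + (1 - sqrt(5)) + (-1 + sqrt(5)) + (1 + sqrt(5)) + (0) + (0)] = 0/20 = 0
Hence the multiplicities are chi_5: 1, chi_7: 1. Dimension check: dim(chi_6)*dim(chi_5) = 2*2 = 4 and sum (mult * dim) = 1*2 + 1*2 = 4.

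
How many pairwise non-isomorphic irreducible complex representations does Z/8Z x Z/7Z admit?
56

Proof sketch: The number of irreducible complex representations of a finite group equals its number of conjugacy classes. Z/8Z x Z/7Z is abelian of order 56, so every element is its own conjugacy class: 56 classes, so Z/8Z x Z/7Z (order 56) has exactly 56 irreducible complex representations.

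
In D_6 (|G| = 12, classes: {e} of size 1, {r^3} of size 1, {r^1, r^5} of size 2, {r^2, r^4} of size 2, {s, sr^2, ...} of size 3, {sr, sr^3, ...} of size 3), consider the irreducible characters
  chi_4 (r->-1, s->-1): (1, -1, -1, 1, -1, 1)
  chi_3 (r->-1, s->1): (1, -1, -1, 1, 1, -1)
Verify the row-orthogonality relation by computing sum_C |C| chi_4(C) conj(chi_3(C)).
Sum = 0; so <chi_4, chi_3> = 0 (distinct irreducibles are orthogonal).

Proof sketch: Compute term by term over conjugacy classes (|C| * chi_4(C) * conj(chi_3(C))):
  1*(1)*conj(1) + 1*(-1)*conj(-1) + 2*(-1)*conj(-1) + 2*(1)*conj(1) + 3*(-1)*conj(1) + 3*(1)*conj(-1)
  = (1) + (1) + (2) + (2) + (-3) + (-3)
  = 0.
Dividing by |G| = 12 gives 0/12 = 0, matching the row-orthogonality relation <chi_4, chi_3> = [chi_4 = chi_3].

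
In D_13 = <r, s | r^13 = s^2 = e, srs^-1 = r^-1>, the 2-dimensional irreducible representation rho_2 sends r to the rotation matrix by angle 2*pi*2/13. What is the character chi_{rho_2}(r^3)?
chi_{rho_2}(r^3) = 2*cos(2*pi*2*3/13) = -2*cos(pi/13)

Justification: rho_2(r^3) is rotation by angle 2*pi*2*3/13, whose trace is 2*cos(2*pi*2*3/13) = -2*cos(pi/13).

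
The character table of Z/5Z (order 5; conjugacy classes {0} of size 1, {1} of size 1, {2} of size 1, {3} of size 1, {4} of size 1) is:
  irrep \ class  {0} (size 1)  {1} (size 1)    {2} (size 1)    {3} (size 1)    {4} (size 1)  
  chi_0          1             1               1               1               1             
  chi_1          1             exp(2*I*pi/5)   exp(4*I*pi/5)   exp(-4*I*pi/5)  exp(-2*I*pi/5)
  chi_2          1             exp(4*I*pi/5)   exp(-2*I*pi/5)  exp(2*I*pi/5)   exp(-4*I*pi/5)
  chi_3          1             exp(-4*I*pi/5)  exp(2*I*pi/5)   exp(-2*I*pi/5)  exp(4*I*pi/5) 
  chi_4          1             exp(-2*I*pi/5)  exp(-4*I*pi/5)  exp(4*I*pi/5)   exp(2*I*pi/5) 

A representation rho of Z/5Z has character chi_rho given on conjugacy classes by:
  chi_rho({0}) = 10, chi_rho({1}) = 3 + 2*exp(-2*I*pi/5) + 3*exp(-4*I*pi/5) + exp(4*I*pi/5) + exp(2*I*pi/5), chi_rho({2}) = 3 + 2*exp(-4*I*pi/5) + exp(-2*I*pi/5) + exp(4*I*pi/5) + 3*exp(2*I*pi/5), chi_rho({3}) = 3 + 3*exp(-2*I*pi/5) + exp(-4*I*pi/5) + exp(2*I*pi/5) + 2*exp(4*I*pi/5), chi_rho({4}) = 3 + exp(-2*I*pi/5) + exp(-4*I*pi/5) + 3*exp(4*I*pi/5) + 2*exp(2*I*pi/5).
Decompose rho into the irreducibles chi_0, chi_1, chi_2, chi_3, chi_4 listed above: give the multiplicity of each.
Multiplicities: chi_0: 3, chi_1: 1, chi_2: 1, chi_3: 3, chi_4: 2.

Argument: Use <chi_rho, chi> = (1/|G|) sum_C |C| * chi_rho(C) * conj(chi(C)) with |G| = 5 for each irreducible chi in the table:
  <chi_rho, chi_0> = (1/5)[1*(10)*conj(1) + 1*(3 + 2*exp(-2*I*pi/5) + 3*exp(-4*I*pi/5) + exp(4*I*pi/5) + exp(2*I*pi/5))*conj(1) + 1*(3 + 2*exp(-4*I*pi/5) + exp(-2*I*pi/5) + exp(4*I*pi/5) + 3*exp(2*I*pi/5))*conj(1) + 1*(3 + 3*exp(-2*I*pi/5) + exp(-4*I*pi/5) + exp(2*I*pi/5) + 2*exp(4*I*pi/5))*conj(1) + 1*(3 + exp(-2*I*pi/5) + exp(-4*I*pi/5) + 3*exp(4*I*pi/5) + 2*exp(2*I*pi/5))*conj(1)]
      = (1/5)[(10) + (3 + 2*exp(-2*I*pi/5) + 3*exp(-4*I*pi/5) + exp(4*I*pi/5) + exp(2*I*pi/5)) + (3 + 2*exp(-4*I*pi/5) + exp(-2*I*pi/5) + exp(4*I*pi/5) + 3*exp(2*I*pi/5)) + (3 + 3*exp(-2*I*pi/5) + exp(-4*I*pi/5) + exp(2*I*pi/5) + 2*exp(4*I*pi/5)) + (3 + exp(-2*I*pi/5) + exp(-4*I*pi/5) + 3*exp(4*I*pi/5) + 2*exp(2*I*pi/5))] = 15/5 = 3
  <chi_rho, chi_1> = (1/5)[1*(10)*conj(1) + 1*(3 + 2*exp(-2*I*pi/5) + 3*exp(-4*I*pi/5) + exp(4*I*pi/5) + exp(2*I*pi/5))*conj(exp(2*I*pi/5)) + 1*(3 + 2*exp(-4*I*pi/5) + exp(-2*I*pi/5) + exp(4*I*pi/5) + 3*exp(2*I*pi/5))*conj(exp(4*I*pi/5)) + 1*(3 + 3*exp(-2*I*pi/5) + exp(-4*I*pi/5) + exp(2*I*pi/5) + 2*exp(4*I*pi/5))*conj(exp(-4*I*pi/5)) + 1*(3 + exp(-2*I*pi/5) + exp(-4*I*pi/5) + 3*exp(4*I*pi/5) + 2*exp(2*I*pi/5))*conj(exp(-2*I*pi/5))]
      = (1/5)[(10) + (1 + 3*exp(-2*I*pi/5) + 2*exp(-4*I*pi/5) + exp(2*I*pi/5) + 3*exp(4*I*pi/5)) + (1 + 3*exp(-2*I*pi/5) + 3*exp(-4*I*pi/5) + exp(4*I*pi/5) + 2*exp(2*I*pi/5)) + (1 + 2*exp(-2*I*pi/5) + exp(-4*I*pi/5) + 3*exp(4*I*pi/5) + 3*exp(2*I*pi/5)) + (1 + 3*exp(-4*I*pi/5) + exp(-2*I*pi/5) + 2*exp(4*I*pi/5) + 3*exp(2*I*pi/5))] = 5/5 = 1
  <chi_rho, chi_2> = (1/5)[1*(10)*conj(1) + 1*(3 + 2*exp(-2*I*pi/5) + 3*exp(-4*I*pi/5) + exp(4*I*pi/5) + exp(2*I*pi/5))*conj(exp(4*I*pi/5)) + 1*(3 + 2*exp(-4*I*pi/5) + exp(-2*I*pi/5) + exp(4*I*pi/5) + 3*exp(2*I*pi/5))*conj(exp(-2*I*pi/5)) + 1*(3 + 3*exp(-2*I*pi/5) + exp(-4*I*pi/5) + exp(2*I*pi/5) + 2*exp(4*I*pi/5))*conj(exp(2*I*pi/5)) + 1*(3 + exp(-2*I*pi/5) + exp(-4*I*pi/5) + 3*exp(4*I*pi/5) + 2*exp(2*I*pi/5))*conj(exp(-4*I*pi/5))]
      = (1/5)[(10) + (1 + 3*exp(-4*I*pi/5) + exp(-2*I*pi/5) + 2*exp(4*I*pi/5) + 3*exp(2*I*pi/5)) + (1 + 2*exp(-2*I*pi/5) + exp(-4*I*pi/5) + 3*exp(4*I*pi/5) + 3*exp(2*I*pi/5)) + (1 + 3*exp(-2*I*pi/5) + 3*exp(-4*I*pi/5) + exp(4*I*pi/5) + 2*exp(2*I*pi/5)) + (1 + 3*exp(-2*I*pi/5) + 2*exp(-4*I*pi/5) + exp(2*I*pi/5) + 3*exp(4*I*pi/5))] = 5/5 = 1
  <chi_rho, chi_3> = (1/5)[1*(10)*conj(1) + 1*(3 + 2*exp(-2*I*pi/5) + 3*exp(-4*I*pi/5) + exp(4*I*pi/5) + exp(2*I*pi/5))*conj(exp(-4*I*pi/5)) + 1*(3 + 2*exp(-4*I*pi/5) + exp(-2*I*pi/5) + exp(4*I*pi/5) + 3*exp(2*I*pi/5))*conj(exp(2*I*pi/5)) + 1*(3 + 3*exp(-2*I*pi/5) + exp(-4*I*pi/5) + exp(2*I*pi/5) + 2*exp(4*I*pi/5))*conj(exp(-2*I*pi/5)) + 1*(3 + exp(-2*I*pi/5) + exp(-4*I*pi/5) + 3*exp(4*I*pi/5) + 2*exp(2*I*pi/5))*conj(exp(4*I*pi/5))]
      = (1/5)[(10) + (3 + exp(-2*I*pi/5) + exp(-4*I*pi/5) + 3*exp(4*I*pi/5) + 2*exp(2*I*pi/5)) + (3 + 3*exp(-2*I*pi/5) + exp(-4*I*pi/5) + exp(2*I*pi/5) + 2*exp(4*I*pi/5)) + (3 + 2*exp(-4*I*pi/5) + exp(-2*I*pi/5) + exp(4*I*pi/5) + 3*exp(2*I*pi/5)) + (3 + 2*exp(-2*I*pi/5) + 3*exp(-4*I*pi/5) + exp(4*I*pi/5) + exp(2*I*pi/5))] = 15/5 = 3
  <chi_rho, chi_4> = (1/5)[1*(10)*conj(1) + 1*(3 + 2*exp(-2*I*pi/5) + 3*exp(-4*I*pi/5) + exp(4*I*pi/5) + exp(2*I*pi/5))*conj(exp(-2*I*pi/5)) + 1*(3 + 2*exp(-4*I*pi/5) + exp(-2*I*pi/5) + exp(4*I*pi/5) + 3*exp(2*I*pi/5))*conj(exp(-4*I*pi/5)) + 1*(3 + 3*exp(-2*I*pi/5) + exp(-4*I*pi/5) + exp(2*I*pi/5) + 2*exp(4*I*pi/5))*conj(exp(4*I*pi/5)) + 1*(3 + exp(-2*I*pi/5) + exp(-4*I*pi/5) + 3*exp(4*I*pi/5) + 2*exp(2*I*pi/5))*conj(exp(2*I*pi/5))]
      = (1/5)[(10) + (2 + 3*exp(-2*I*pi/5) + exp(-4*I*pi/5) + exp(4*I*pi/5) + 3*exp(2*I*pi/5)) + (2 + 3*exp(-4*I*pi/5) + exp(-2*I*pi/5) + exp(2*I*pi/5) + 3*exp(4*I*pi/5)) + (2 + 3*exp(-4*I*pi/5) + exp(-2*I*pi/5) + exp(2*I*pi/5) + 3*exp(4*I*pi/5)) + (2 + 3*exp(-2*I*pi/5) + exp(-4*I*pi/5) + exp(4*I*pi/5) + 3*exp(2*I*pi/5))] = 10/5 = 2
(Exp terms are combined using exp(i*s)*conj(exp(i*t)) = exp(i*(s-t)), and sums of them are collapsed using the identity that for every m > 1 the m distinct m-th roots of unity sum to 0, e.g. 1 + exp(2*I*pi/3) + exp(-2*I*pi/3) = 0.)
Dimension check: dim(rho) = sum (mult * dim) = 3*1 + 1*1 + 1*1 + 3*1 + 2*1 = 10 = chi_rho(e) = 10.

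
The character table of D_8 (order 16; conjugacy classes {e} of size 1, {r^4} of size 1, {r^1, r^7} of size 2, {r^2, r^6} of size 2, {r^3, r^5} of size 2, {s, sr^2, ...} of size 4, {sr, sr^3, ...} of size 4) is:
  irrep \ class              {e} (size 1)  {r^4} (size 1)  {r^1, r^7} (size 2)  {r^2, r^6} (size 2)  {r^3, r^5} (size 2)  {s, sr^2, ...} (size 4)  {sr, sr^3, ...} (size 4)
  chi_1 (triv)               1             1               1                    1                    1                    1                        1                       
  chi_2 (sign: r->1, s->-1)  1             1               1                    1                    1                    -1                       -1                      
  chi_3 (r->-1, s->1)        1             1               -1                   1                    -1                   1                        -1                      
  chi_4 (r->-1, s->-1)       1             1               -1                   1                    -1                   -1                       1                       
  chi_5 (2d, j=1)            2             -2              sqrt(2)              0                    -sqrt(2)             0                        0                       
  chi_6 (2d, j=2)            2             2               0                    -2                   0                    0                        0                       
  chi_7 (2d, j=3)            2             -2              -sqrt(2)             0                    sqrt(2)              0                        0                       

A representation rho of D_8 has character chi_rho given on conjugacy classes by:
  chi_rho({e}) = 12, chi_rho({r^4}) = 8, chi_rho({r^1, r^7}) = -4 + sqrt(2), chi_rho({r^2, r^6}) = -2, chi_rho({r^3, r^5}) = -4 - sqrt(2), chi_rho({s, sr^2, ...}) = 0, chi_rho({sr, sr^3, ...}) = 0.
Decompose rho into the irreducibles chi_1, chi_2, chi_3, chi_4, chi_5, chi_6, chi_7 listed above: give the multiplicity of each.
Multiplicities: chi_1: 0, chi_2: 0, chi_3: 2, chi_4: 2, chi_5: 1, chi_6: 3, chi_7: 0.

Details: Use <chi_rho, chi> = (1/|G|) sum_C |C| * chi_rho(C) * conj(chi(C)) with |G| = 16 for each irreducible chi in the table:
  <chi_rho, chi_1> = (1/16)[1*(12)*conj(1) + 1*(8)*conj(1) + 2*(-4 + sqrt(2))*conj(1) + 2*(-2)*conj(1) + 2*(-4 - sqrt(2))*conj(1) + 4*(0)*conj(1) + 4*(0)*conj(1)]
      = (1/16)[(12) + (8) + (-8 + 2*sqrt(2)) + (-4) + (-8 - 2*sqrt(2)) + (0) + (0)] = 0/16 = 0
  <chi_rho, chi_2> = (1/16)[1*(12)*conj(1) + 1*(8)*conj(1) + 2*(-4 + sqrt(2))*conj(1) + 2*(-2)*conj(1) + 2*(-4 - sqrt(2))*conj(1) + 4*(0)*conj(-1) + 4*(0)*conj(-1)]
      = (1/16)[(12) + (8) + (-8 + 2*sqrt(2)) + (-4) + (-8 - 2*sqrt(2)) + (0) + (0)] = 0/16 = 0
  <chi_rho, chi_3> = (1/16)[1*(12)*conj(1) + 1*(8)*conj(1) + 2*(-4 + sqrt(2))*conj(-1) + 2*(-2)*conj(1) + 2*(-4 - sqrt(2))*conj(-1) + 4*(0)*conj(1) + 4*(0)*conj(-1)]
      = (1/16)[(12) + (8) + (8 - 2*sqrt(2)) + (-4) + (2*sqrt(2) + 8) + (0) + (0)] = 32/16 = 2
  <chi_rho, chi_4> = (1/16)[1*(12)*conj(1) + 1*(8)*conj(1) + 2*(-4 + sqrt(2))*conj(-1) + 2*(-2)*conj(1) + 2*(-4 - sqrt(2))*conj(-1) + 4*(0)*conj(-1) + 4*(0)*conj(1)]
      = (1/16)[(12) + (8) + (8 - 2*sqrt(2)) + (-4) + (2*sqrt(2) + 8) + (0) + (0)] = 32/16 = 2
  <chi_rho, chi_5> = (1/16)[1*(12)*conj(2) + 1*(8)*conj(-2) + 2*(-4 + sqrt(2))*conj(sqrt(2)) + 2*(-2)*conj(0) + 2*(-4 - sqrt(2))*conj(-sqrt(2)) + 4*(0)*conj(0) + 4*(0)*conj(0)]
      = (1/16)[(24) + (-16) + (4 - 8*sqrt(2)) + (0) + (4 + 8*sqrt(2)) + (0) + (0)] = 16/16 = 1
  <chi_rho, chi_6> = (1/16)[1*(12)*conj(2) + 1*(8)*conj(2) + 2*(-4 + sqrt(2))*conj(0) + 2*(-2)*conj(-2) + 2*(-4 - sqrt(2))*conj(0) + 4*(0)*conj(0) + 4*(0)*conj(0)]
      = (1/16)[(24) + (16) + (0) + (8) + (0) + (0) + (0)] = 48/16 = 3
  <chi_rho, chi_7> = (1/16)[1*(12)*conj(2) + 1*(8)*conj(-2) + 2*(-4 + sqrt(2))*conj(-sqrt(2)) + 2*(-2)*conj(0) + 2*(-4 - sqrt(2))*conj(sqrt(2)) + 4*(0)*conj(0) + 4*(0)*conj(0)]
      = (1/16)[(24) + (-16) + (-4 + 8*sqrt(2)) + (0) + (-8*sqrt(2) - 4) + (0) + (0)] = 0/16 = 0
Dimension check: dim(rho) = sum (mult * dim) = 0*1 + 0*1 + 2*1 + 2*1 + 1*2 + 3*2 + 0*2 = 12 = chi_rho(e) = 12.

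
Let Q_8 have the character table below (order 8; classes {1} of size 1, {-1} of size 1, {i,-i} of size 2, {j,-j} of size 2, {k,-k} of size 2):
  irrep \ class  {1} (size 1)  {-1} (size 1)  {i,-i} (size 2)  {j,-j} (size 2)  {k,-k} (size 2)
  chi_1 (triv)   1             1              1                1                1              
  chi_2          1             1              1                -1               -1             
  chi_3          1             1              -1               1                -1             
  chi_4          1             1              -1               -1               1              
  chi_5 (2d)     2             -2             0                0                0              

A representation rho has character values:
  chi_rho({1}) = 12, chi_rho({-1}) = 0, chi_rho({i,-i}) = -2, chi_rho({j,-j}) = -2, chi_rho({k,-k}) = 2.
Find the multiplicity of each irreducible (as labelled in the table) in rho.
Multiplicities: chi_1: 1, chi_2: 1, chi_3: 1, chi_4: 3, chi_5: 3.

Solution. Use <chi_rho, chi> = (1/|G|) sum_C |C| * chi_rho(C) * conj(chi(C)) with |G| = 8 for each irreducible chi in the table:
  <chi_rho, chi_1> = (1/8)[1*(12)*conj(1) + 1*(0)*conj(1) + 2*(-2)*conj(1) + 2*(-2)*conj(1) + 2*(2)*conj(1)]
      = (1/8)[(12) + (0) + (-4) + (-4) + (4)] = 8/8 = 1
  <chi_rho, chi_2> = (1/8)[1*(12)*conj(1) + 1*(0)*conj(1) + 2*(-2)*conj(1) + 2*(-2)*conj(-1) + 2*(2)*conj(-1)]
      = (1/8)[(12) + (0) + (-4) + (4) + (-4)] = 8/8 = 1
  <chi_rho, chi_3> = (1/8)[1*(12)*conj(1) + 1*(0)*conj(1) + 2*(-2)*conj(-1) + 2*(-2)*conj(1) + 2*(2)*conj(-1)]
      = (1/8)[(12) + (0) + (4) + (-4) + (-4)] = 8/8 = 1
  <chi_rho, chi_4> = (1/8)[1*(12)*conj(1) + 1*(0)*conj(1) + 2*(-2)*conj(-1) + 2*(-2)*conj(-1) + 2*(2)*conj(1)]
      = (1/8)[(12) + (0) + (4) + (4) + (4)] = 24/8 = 3
  <chi_rho, chi_5> = (1/8)[1*(12)*conj(2) + 1*(0)*conj(-2) + 2*(-2)*conj(0) + 2*(-2)*conj(0) + 2*(2)*conj(0)]
      = (1/8)[(24) + (0) + (0) + (0) + (0)] = 24/8 = 3
Dimension check: dim(rho) = sum (mult * dim) = 1*1 + 1*1 + 1*1 + 3*1 + 3*2 = 12 = chi_rho(e) = 12.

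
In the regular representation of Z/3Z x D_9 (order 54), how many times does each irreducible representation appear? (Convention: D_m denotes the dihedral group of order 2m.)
Each irreducible V_i of dimension d_i appears with multiplicity d_i, i.e. rho_reg = (direct sum over all irreducibles V_i) d_i V_i. The irreducible dimensions for Z/3Z x D_9 are 1, 1, 1, 1, 1, 1, 2, 2, 2, 2, 2, 2, 2, 2, 2, 2, 2, 2: 6 irreducibles of dimension 1, each with multiplicity 1; 12 irreducibles of dimension 2, each with multiplicity 2. Total dimension 6*1*1 + 12*2*2 = 54 = |G|.

Why: General theorem: in the regular representation of a finite group G, each irreducible appears with multiplicity equal to its dimension. Check: dim(rho_reg) = sum d_i^2 = 1 + 1 + 1 + 1 + 1 + 1 + 4 + 4 + 4 + 4 + 4 + 4 + 4 + 4 + 4 + 4 + 4 + 4 = 54 = |G|.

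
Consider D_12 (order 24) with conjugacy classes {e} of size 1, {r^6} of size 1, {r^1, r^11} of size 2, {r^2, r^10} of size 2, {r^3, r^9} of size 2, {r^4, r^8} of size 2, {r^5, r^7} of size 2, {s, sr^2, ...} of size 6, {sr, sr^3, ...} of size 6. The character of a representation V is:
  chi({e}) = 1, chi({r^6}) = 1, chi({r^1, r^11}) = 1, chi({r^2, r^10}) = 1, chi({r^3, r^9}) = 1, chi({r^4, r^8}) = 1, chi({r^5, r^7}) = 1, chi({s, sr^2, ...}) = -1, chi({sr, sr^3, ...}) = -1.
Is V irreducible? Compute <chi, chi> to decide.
Irreducible: <chi, chi> = 1.

Proof sketch: <chi, chi> = (1/|G|) sum_C |C| * |chi(C)|^2 = (1/24)[1*|1|^2 + 1*|1|^2 + 2*|1|^2 + 2*|1|^2 + 2*|1|^2 + 2*|1|^2 + 2*|1|^2 + 6*|-1|^2 + 6*|-1|^2]
  = (1/24)[(1) + (1) + (2) + (2) + (2) + (2) + (2) + (6) + (6)] = 24/24 = 1.
A character is irreducible iff <chi, chi> = 1, so this representation is irreducible.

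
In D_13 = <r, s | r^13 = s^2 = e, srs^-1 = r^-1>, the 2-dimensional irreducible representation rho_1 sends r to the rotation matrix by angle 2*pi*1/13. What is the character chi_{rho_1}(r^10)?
chi_{rho_1}(r^10) = 2*cos(2*pi*1*10/13) = 2*cos(6*pi/13)

Reasoning: rho_1(r^10) is rotation by angle 2*pi*1*10/13, whose trace is 2*cos(2*pi*1*10/13) = 2*cos(6*pi/13).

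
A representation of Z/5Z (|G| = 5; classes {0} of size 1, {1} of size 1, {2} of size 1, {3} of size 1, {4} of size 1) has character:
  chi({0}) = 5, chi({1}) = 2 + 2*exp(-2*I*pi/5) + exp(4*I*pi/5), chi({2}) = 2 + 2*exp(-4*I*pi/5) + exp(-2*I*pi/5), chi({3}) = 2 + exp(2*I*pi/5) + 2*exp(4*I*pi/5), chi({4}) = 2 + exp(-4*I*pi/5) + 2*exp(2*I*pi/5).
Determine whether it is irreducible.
Not irreducible (reducible): <chi, chi> = 9 > 1.

Reasoning: <chi, chi> = (1/|G|) sum_C |C| * |chi(C)|^2 = (1/5)[1*|5|^2 + 1*|2 + 2*exp(-2*I*pi/5) + exp(4*I*pi/5)|^2 + 1*|2 + 2*exp(-4*I*pi/5) + exp(-2*I*pi/5)|^2 + 1*|2 + exp(2*I*pi/5) + 2*exp(4*I*pi/5)|^2 + 1*|2 + exp(-4*I*pi/5) + 2*exp(2*I*pi/5)|^2]
  = (1/5)[(25) + (5) + (5) + (5) + (5)] = 45/5 = 9.
(Exp terms are combined using exp(i*s)*conj(exp(i*t)) = exp(i*(s-t)), and sums of them are collapsed using the identity that for every m > 1 the m distinct m-th roots of unity sum to 0, e.g. 1 + exp(2*I*pi/3) + exp(-2*I*pi/3) = 0.)
A character is irreducible iff <chi, chi> = 1, so this representation is reducible.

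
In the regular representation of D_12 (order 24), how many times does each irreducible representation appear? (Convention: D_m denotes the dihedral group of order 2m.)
Each irreducible V_i of dimension d_i appears with multiplicity d_i, i.e. rho_reg = (direct sum over all irreducibles V_i) d_i V_i. The irreducible dimensions for D_12 are 1, 1, 1, 1, 2, 2, 2, 2, 2: 4 irreducibles of dimension 1, each with multiplicity 1; 5 irreducibles of dimension 2, each with multiplicity 2. Total dimension 4*1*1 + 5*2*2 = 24 = |G|.

Derivation: General theorem: in the regular representation of a finite group G, each irreducible appears with multiplicity equal to its dimension. Check: dim(rho_reg) = sum d_i^2 = 1 + 1 + 1 + 1 + 4 + 4 + 4 + 4 + 4 = 24 = |G|.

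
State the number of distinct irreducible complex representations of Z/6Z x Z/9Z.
54

Details: The number of irreducible complex representations of a finite group equals its number of conjugacy classes. Z/6Z x Z/9Z is abelian of order 54, so every element is its own conjugacy class: 54 classes, so Z/6Z x Z/9Z (order 54) has exactly 54 irreducible complex representations.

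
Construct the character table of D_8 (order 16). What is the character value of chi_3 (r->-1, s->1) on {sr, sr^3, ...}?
Conjugacy classes: {e} of size 1, {r^4} of size 1, {r^1, r^7} of size 2, {r^2, r^6} of size 2, {r^3, r^5} of size 2, {s, sr^2, ...} of size 4, {sr, sr^3, ...} of size 4.
Character table:
  irrep \ class              {e} (size 1)  {r^4} (size 1)  {r^1, r^7} (size 2)  {r^2, r^6} (size 2)  {r^3, r^5} (size 2)  {s, sr^2, ...} (size 4)  {sr, sr^3, ...} (size 4)
  chi_1 (triv)               1             1               1                    1                    1                    1                        1                       
  chi_2 (sign: r->1, s->-1)  1             1               1                    1                    1                    -1                       -1                      
  chi_3 (r->-1, s->1)        1             1               -1                   1                    -1                   1                        -1                      
  chi_4 (r->-1, s->-1)       1             1               -1                   1                    -1                   -1                       1                       
  chi_5 (2d, j=1)            2             -2              sqrt(2)              0                    -sqrt(2)             0                        0                       
  chi_6 (2d, j=2)            2             2               0                    -2                   0                    0                        0                       
  chi_7 (2d, j=3)            2             -2              -sqrt(2)             0                    sqrt(2)              0                        0                       

Spot check: chi_3 (r->-1, s->1) on {sr, sr^3, ...} = -1.

Justification: D_8 has order 2*8 = 16 with 7 conjugacy classes, hence 7 irreducibles. Sum of squared dims 1 + 1 + 1 + 1 + 4 + 4 + 4 = 16 = |G|. Linear characters come from the abelianisation; the 2-dimensional irreps have character r^k -> 2*cos(2*pi*j*k/8), reflections -> 0.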